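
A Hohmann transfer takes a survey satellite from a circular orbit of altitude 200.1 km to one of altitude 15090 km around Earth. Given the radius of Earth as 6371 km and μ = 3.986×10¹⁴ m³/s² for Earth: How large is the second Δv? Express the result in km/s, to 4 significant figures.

Δv ≈ 1.359 km/s

r₁ = 6371 + 200.1 = 6571.1 km = 6.5711×10⁶ m.
r₂ = 6371 + 15090 = 21461 km = 2.1461×10⁷ m.
Transfer ellipse a_t = (r₁ + r₂)/2 = 1.402×10⁷ m.
At r₁: circular v_c1 = √(μ/r₁) = 7788 m/s; transfer-perigee v_p = √[μ(2/r₁ − 1/a_t)] = 9637 m/s.
At r₂: circular v_c2 = √(μ/r₂) = 4310 m/s; transfer-apogee v_a = √[μ(2/r₂ − 1/a_t)] = 2951 m/s.
Δv₂ = v_c2 − v_a = 1359 m/s.
= 1.359 km/s.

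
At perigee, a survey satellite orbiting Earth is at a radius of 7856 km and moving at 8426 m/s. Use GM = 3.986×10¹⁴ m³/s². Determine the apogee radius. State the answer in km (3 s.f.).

r_p = 7.856×10⁶ m.
Specific energy ε = v²/2 − μ/r = -1.524×10⁷ J/kg, so a = −μ/(2ε) = 1.308×10⁷ m.
The apsides satisfy r_p + r_a = 2a, so the apogee radius is 2a − r_p = 1.830×10⁷ m = 18300 km.

apogee radius ≈ 18300 km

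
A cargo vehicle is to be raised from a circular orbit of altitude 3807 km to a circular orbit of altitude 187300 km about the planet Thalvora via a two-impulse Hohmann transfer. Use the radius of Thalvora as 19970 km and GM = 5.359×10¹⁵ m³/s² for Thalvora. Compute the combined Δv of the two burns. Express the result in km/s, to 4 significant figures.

r₁ = 19970 + 3807 = 23777 km = 2.3777×10⁷ m.
r₂ = 19970 + 187300 = 207270 km = 2.0727×10⁸ m.
Transfer ellipse a_t = (r₁ + r₂)/2 = 1.155×10⁸ m.
At r₁: circular v_c1 = √(μ/r₁) = 15010 m/s; transfer-periapsis v_p = √[μ(2/r₁ − 1/a_t)] = 20110 m/s.
Δv₁ = v_p − v_c1 = 5096 m/s.
At r₂: circular v_c2 = √(μ/r₂) = 5085 m/s; transfer-apoapsis v_a = √[μ(2/r₂ − 1/a_t)] = 2307 m/s.
Δv₂ = v_c2 − v_a = 2778 m/s.
Total Δv = Δv₁ + Δv₂ = 7874 m/s = 7.874 km/s.

Δv_total ≈ 7.874 km/s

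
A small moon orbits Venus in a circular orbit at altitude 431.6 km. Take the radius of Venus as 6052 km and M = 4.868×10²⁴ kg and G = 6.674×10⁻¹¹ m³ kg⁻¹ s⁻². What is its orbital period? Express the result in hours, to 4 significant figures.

μ = GM = 6.674×10⁻¹¹ × 4.868×10²⁴ = 3.249×10¹⁴ m³/s².
r = 6052 + 431.6 = 6483.6 km = 6.4836×10⁶ m.
Kepler's third law: T = 2π√(r³/μ) = 2π√((6.484×10⁶)³ / 3.249×10¹⁴).
r³/μ = 8.389×10⁵ s², so T = 2π × 9.159×10² = 5.755×10³ s.
Converting: 5.755×10³ s ÷ 3600 = 1.599 hours.

T ≈ 1.599 hours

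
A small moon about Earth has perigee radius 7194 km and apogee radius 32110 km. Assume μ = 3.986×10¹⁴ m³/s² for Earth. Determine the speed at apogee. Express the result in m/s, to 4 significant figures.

v ≈ 2132 m/s

Semi-major axis a = (r_p + r_a)/2 = 19652 km = 1.965×10⁷ m.
Vis-viva: v² = μ(2/r − 1/a) = 3.986×10¹⁴ × (6.229×10⁻⁸ − 5.089×10⁻⁸) = 4.544×10⁶ m²/s².
v = 2132 m/s.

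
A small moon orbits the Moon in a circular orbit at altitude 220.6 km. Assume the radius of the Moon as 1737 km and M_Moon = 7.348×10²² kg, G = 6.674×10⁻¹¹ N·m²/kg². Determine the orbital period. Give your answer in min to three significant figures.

μ = GM = 6.674×10⁻¹¹ × 7.348×10²² = 4.904×10¹² m³/s².
r = 1737 + 220.6 = 1957.6 km = 1.9576×10⁶ m.
Kepler's third law: T = 2π√(r³/μ) = 2π√((1.958×10⁶)³ / 4.904×10¹²).
r³/μ = 1.530×10⁶ s², so T = 2π × 1.237×10³ = 7.771×10³ s.
Converting: 7.771×10³ s ÷ 60.00 = 129.5 min.

T ≈ 130 min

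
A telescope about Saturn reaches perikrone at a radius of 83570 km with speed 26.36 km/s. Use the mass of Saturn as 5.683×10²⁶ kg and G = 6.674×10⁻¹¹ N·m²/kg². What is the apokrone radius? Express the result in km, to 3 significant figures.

apokrone radius ≈ 2.73×10⁵ km

μ = GM = 6.674×10⁻¹¹ × 5.683×10²⁶ = 3.793×10¹⁶ m³/s².
r_p = 8.357×10⁷ m.
Specific energy ε = v²/2 − μ/r = -1.064×10⁸ J/kg, so a = −μ/(2ε) = 1.782×10⁸ m.
The apsides satisfy r_p + r_a = 2a, so the apokrone radius is 2a − r_p = 2.728×10⁸ m = 2.7281×10⁵ km.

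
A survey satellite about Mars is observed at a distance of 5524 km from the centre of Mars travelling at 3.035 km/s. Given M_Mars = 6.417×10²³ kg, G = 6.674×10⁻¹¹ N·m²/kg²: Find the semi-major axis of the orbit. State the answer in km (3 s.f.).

a ≈ 6800 km

μ = GM = 6.674×10⁻¹¹ × 6.417×10²³ = 4.283×10¹³ m³/s².
r = 5.524×10⁶ m.
Specific orbital energy ε = v²/2 − μ/r = (3035)²/2 − 4.283×10¹³/5.524×10⁶ = -3.147×10⁶ J/kg.
Since ε = −μ/(2a), a = −μ/(2ε) = 6.804×10⁶ m = 6803.8 km.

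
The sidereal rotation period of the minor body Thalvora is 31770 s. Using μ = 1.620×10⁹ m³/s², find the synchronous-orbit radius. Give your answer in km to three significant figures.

r_sync ≈ 346 km

A synchronous orbit has period T, so by Kepler's third law a = (μT²/4π²)^(1/3).
μT²/4π² = 1.620×10⁹ × (3.177×10⁴)² / 39.48 = 4.142×10¹⁶ m³.
a = 3.460×10⁵ m = 345.99 km.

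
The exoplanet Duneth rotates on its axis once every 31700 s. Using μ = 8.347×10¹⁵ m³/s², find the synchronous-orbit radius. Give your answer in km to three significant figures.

r_sync ≈ 59700 km

A synchronous orbit has period T, so by Kepler's third law a = (μT²/4π²)^(1/3).
μT²/4π² = 8.347×10¹⁵ × (3.170×10⁴)² / 39.48 = 2.125×10²³ m³.
a = 5.967×10⁷ m = 59671 km.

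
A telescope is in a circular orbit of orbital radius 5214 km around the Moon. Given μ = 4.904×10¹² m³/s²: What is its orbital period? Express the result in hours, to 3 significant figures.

T ≈ 9.38 hours

r = 5214 km = 5.214×10⁶ m.
Kepler's third law: T = 2π√(r³/μ) = 2π√((5.214×10⁶)³ / 4.904×10¹²).
r³/μ = 2.890×10⁷ s², so T = 2π × 5.376×10³ = 3.378×10⁴ s.
Converting: 3.378×10⁴ s ÷ 3600 = 9.383 hours.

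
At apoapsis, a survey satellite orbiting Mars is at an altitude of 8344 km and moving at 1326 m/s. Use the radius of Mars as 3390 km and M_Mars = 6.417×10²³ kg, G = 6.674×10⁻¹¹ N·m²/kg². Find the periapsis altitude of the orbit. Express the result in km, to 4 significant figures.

periapsis altitude ≈ 333.2 km

μ = GM = 6.674×10⁻¹¹ × 6.417×10²³ = 4.283×10¹³ m³/s².
r_a = 3390 + 8344 = 11734 km = 1.173×10⁷ m.
Specific energy ε = v²/2 − μ/r = -2.771×10⁶ J/kg, so a = −μ/(2ε) = 7.729×10⁶ m.
The apsides satisfy r_p + r_a = 2a, so the periapsis radius is 2a − r_a = 3.723×10⁶ m = 3723.2 km.
Periapsis altitude = 3723.2 − 3390 = 333.19 km.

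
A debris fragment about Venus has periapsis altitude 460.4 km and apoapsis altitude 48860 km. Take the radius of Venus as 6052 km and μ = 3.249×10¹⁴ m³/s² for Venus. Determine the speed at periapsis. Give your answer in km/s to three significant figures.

v ≈ 9.44 km/s

r_p = 6052 + 460.4 = 6512.4 km = 6.5124×10⁶ m.
r_a = 6052 + 48860 = 54912 km = 5.4912×10⁷ m.
Semi-major axis a = (r_p + r_a)/2 = 30712 km = 3.071×10⁷ m.
Vis-viva: v² = μ(2/r − 1/a) = 3.249×10¹⁴ × (3.071×10⁻⁷ − 3.256×10⁻⁸) = 8.920×10⁷ m²/s².
v = 9445 m/s = 9.445 km/s.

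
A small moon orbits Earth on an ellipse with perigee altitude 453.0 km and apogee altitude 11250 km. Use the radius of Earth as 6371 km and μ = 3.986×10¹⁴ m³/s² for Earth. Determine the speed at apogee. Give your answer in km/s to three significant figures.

r_p = 6371 + 453.0 = 6824.0 km = 6.8240×10⁶ m.
r_a = 6371 + 11250 = 17621 km = 1.7621×10⁷ m.
Semi-major axis a = (r_p + r_a)/2 = 12222 km = 1.222×10⁷ m.
Vis-viva: v² = μ(2/r − 1/a) = 3.986×10¹⁴ × (1.135×10⁻⁷ − 8.182×10⁻⁸) = 1.263×10⁷ m²/s².
v = 3554 m/s = 3.554 km/s.

v ≈ 3.55 km/s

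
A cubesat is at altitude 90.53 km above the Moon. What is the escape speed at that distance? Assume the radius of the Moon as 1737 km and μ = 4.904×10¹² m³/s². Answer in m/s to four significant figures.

v_esc ≈ 2317 m/s

r = 1737 + 90.53 = 1827.5 km = 1.8275×10⁶ m.
Escape speed v_esc = √(2μ/r) = √(2 × 4.904×10¹² / 1.828×10⁶) = √(5.367×10⁶) = 2317 m/s.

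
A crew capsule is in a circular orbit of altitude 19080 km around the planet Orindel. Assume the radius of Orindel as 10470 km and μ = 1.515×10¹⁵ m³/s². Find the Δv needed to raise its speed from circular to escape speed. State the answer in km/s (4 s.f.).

Δv ≈ 2.966 km/s

r = 10470 + 19080 = 29550 km = 2.9550×10⁷ m.
Circular speed v_c = √(μ/r) = 7160 m/s.
Escape speed v_esc = √(2μ/r) = √2 × v_c = 10130 m/s.
Δv = v_esc − v_c = 2966 m/s = 2.966 km/s.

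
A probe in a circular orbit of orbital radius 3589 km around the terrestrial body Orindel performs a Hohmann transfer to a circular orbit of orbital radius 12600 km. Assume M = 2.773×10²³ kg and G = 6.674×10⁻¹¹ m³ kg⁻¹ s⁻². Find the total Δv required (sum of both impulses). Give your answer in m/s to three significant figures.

Δv_total ≈ 967 m/s

μ = GM = 6.674×10⁻¹¹ × 2.773×10²³ = 1.851×10¹³ m³/s².
r₁ = 3589 km = 3.589×10⁶ m.
r₂ = 12600 km = 1.260×10⁷ m.
Transfer ellipse a_t = (r₁ + r₂)/2 = 8.094×10⁶ m.
At r₁: circular v_c1 = √(μ/r₁) = 2271 m/s; transfer-periapsis v_p = √[μ(2/r₁ − 1/a_t)] = 2833 m/s.
Δv₁ = v_p − v_c1 = 562.4 m/s.
At r₂: circular v_c2 = √(μ/r₂) = 1212 m/s; transfer-apoapsis v_a = √[μ(2/r₂ − 1/a_t)] = 807.0 m/s.
Δv₂ = v_c2 − v_a = 404.9 m/s.
Total Δv = Δv₁ + Δv₂ = 967.3 m/s.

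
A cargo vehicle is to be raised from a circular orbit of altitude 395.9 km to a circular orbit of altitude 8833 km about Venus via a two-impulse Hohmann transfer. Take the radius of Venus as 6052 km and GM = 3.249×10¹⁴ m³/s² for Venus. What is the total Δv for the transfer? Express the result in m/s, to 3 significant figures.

r₁ = 6052 + 395.9 = 6447.9 km = 6.4479×10⁶ m.
r₂ = 6052 + 8833 = 14885 km = 1.4885×10⁷ m.
Transfer ellipse a_t = (r₁ + r₂)/2 = 1.067×10⁷ m.
At r₁: circular v_c1 = √(μ/r₁) = 7098 m/s; transfer-periapsis v_p = √[μ(2/r₁ − 1/a_t)] = 8386 m/s.
Δv₁ = v_p − v_c1 = 1287 m/s.
At r₂: circular v_c2 = √(μ/r₂) = 4672 m/s; transfer-apoapsis v_a = √[μ(2/r₂ − 1/a_t)] = 3632 m/s.
Δv₂ = v_c2 − v_a = 1040 m/s.
Total Δv = Δv₁ + Δv₂ = 2327 m/s.

Δv_total ≈ 2330 m/s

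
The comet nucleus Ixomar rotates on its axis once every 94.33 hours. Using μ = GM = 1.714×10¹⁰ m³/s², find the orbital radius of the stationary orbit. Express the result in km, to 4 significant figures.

T = 94.33 hours = 3.396×10⁵ s.
A synchronous orbit has period T, so by Kepler's third law a = (μT²/4π²)^(1/3).
μT²/4π² = 1.714×10¹⁰ × (3.396×10⁵)² / 39.48 = 5.007×10¹⁹ m³.
a = 3.686×10⁶ m = 3685.7 km.

r_sync ≈ 3686 km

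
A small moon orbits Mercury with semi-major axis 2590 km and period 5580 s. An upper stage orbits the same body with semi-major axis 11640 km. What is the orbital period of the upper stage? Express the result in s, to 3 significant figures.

T₂ ≈ 53200 s

Kepler's third law: T² ∝ a³, so T₂ = T₁ (a₂/a₁)^(3/2).
a₂/a₁ = 4.494, (a₂/a₁)^(3/2) = 9.528.
T₂ = 5580 × 9.528 = 53160 s.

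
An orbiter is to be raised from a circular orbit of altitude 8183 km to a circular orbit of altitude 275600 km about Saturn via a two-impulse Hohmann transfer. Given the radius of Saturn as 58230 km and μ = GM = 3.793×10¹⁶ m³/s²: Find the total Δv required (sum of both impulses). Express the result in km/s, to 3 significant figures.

r₁ = 58230 + 8183 = 66413 km = 6.6413×10⁷ m.
r₂ = 58230 + 275600 = 333830 km = 3.3383×10⁸ m.
Transfer ellipse a_t = (r₁ + r₂)/2 = 2.001×10⁸ m.
At r₁: circular v_c1 = √(μ/r₁) = 23900 m/s; transfer-perikrone v_p = √[μ(2/r₁ − 1/a_t)] = 30870 m/s.
Δv₁ = v_p − v_c1 = 6968 m/s.
At r₂: circular v_c2 = √(μ/r₂) = 10660 m/s; transfer-apokrone v_a = √[μ(2/r₂ − 1/a_t)] = 6141 m/s.
Δv₂ = v_c2 − v_a = 4519 m/s.
Total Δv = Δv₁ + Δv₂ = 11490 m/s = 11.49 km/s.

Δv_total ≈ 11.5 km/s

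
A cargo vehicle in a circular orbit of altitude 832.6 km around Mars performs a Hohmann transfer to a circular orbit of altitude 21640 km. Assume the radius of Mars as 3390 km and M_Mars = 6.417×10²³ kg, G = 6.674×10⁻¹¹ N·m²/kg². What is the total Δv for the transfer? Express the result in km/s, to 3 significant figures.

μ = GM = 6.674×10⁻¹¹ × 6.417×10²³ = 4.283×10¹³ m³/s².
r₁ = 3390 + 832.6 = 4222.6 km = 4.2226×10⁶ m.
r₂ = 3390 + 21640 = 25030 km = 2.5030×10⁷ m.
Transfer ellipse a_t = (r₁ + r₂)/2 = 1.463×10⁷ m.
At r₁: circular v_c1 = √(μ/r₁) = 3185 m/s; transfer-periapsis v_p = √[μ(2/r₁ − 1/a_t)] = 4166 m/s.
Δv₁ = v_p − v_c1 = 981.4 m/s.
At r₂: circular v_c2 = √(μ/r₂) = 1308 m/s; transfer-apoapsis v_a = √[μ(2/r₂ − 1/a_t)] = 702.8 m/s.
Δv₂ = v_c2 − v_a = 605.2 m/s.
Total Δv = Δv₁ + Δv₂ = 1587 m/s = 1.587 km/s.

Δv_total ≈ 1.59 km/s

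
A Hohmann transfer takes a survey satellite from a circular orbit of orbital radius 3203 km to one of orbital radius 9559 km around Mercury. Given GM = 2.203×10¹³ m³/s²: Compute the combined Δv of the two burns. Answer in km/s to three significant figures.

Δv_total ≈ 1.03 km/s

r₁ = 3203 km = 3.203×10⁶ m.
r₂ = 9559 km = 9.559×10⁶ m.
Transfer ellipse a_t = (r₁ + r₂)/2 = 6.381×10⁶ m.
At r₁: circular v_c1 = √(μ/r₁) = 2623 m/s; transfer-periherm v_p = √[μ(2/r₁ − 1/a_t)] = 3210 m/s.
Δv₁ = v_p − v_c1 = 587.3 m/s.
At r₂: circular v_c2 = √(μ/r₂) = 1518 m/s; transfer-apoherm v_a = √[μ(2/r₂ − 1/a_t)] = 1076 m/s.
Δv₂ = v_c2 − v_a = 442.5 m/s.
Total Δv = Δv₁ + Δv₂ = 1030 m/s = 1.030 km/s.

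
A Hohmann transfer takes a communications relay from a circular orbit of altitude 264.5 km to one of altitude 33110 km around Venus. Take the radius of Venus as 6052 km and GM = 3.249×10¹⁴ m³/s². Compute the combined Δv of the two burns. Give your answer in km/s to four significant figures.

r₁ = 6052 + 264.5 = 6316.5 km = 6.3165×10⁶ m.
r₂ = 6052 + 33110 = 39162 km = 3.9162×10⁷ m.
Transfer ellipse a_t = (r₁ + r₂)/2 = 2.274×10⁷ m.
At r₁: circular v_c1 = √(μ/r₁) = 7172 m/s; transfer-periapsis v_p = √[μ(2/r₁ − 1/a_t)] = 9412 m/s.
Δv₁ = v_p − v_c1 = 2240 m/s.
At r₂: circular v_c2 = √(μ/r₂) = 2880 m/s; transfer-apoapsis v_a = √[μ(2/r₂ − 1/a_t)] = 1518 m/s.
Δv₂ = v_c2 − v_a = 1362 m/s.
Total Δv = Δv₁ + Δv₂ = 3602 m/s = 3.602 km/s.

Δv_total ≈ 3.602 km/s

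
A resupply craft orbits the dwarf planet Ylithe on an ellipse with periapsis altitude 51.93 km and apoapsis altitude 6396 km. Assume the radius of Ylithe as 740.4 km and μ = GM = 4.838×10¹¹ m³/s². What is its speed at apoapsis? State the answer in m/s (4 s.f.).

v ≈ 116.4 m/s

r_p = 740.4 + 51.93 = 792.33 km = 7.9233×10⁵ m.
r_a = 740.4 + 6396 = 7136.4 km = 7.1364×10⁶ m.
Semi-major axis a = (r_p + r_a)/2 = 3964.4 km = 3.964×10⁶ m.
Vis-viva: v² = μ(2/r − 1/a) = 4.838×10¹¹ × (2.803×10⁻⁷ − 2.522×10⁻⁷) = 1.355×10⁴ m²/s².
v = 116.4 m/s.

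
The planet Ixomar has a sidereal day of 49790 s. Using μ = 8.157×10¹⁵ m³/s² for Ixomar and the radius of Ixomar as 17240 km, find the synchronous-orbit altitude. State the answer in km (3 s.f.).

A synchronous orbit has period T, so by Kepler's third law a = (μT²/4π²)^(1/3).
μT²/4π² = 8.157×10¹⁵ × (4.979×10⁴)² / 39.48 = 5.122×10²³ m³.
a = 8.001×10⁷ m = 80011 km.
Altitude h = a − R = 80011 − 17240 = 62771 km.

h_sync ≈ 62800 km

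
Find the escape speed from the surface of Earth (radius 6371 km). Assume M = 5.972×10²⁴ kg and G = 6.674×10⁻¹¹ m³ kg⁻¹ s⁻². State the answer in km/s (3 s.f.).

v_esc ≈ 11.2 km/s

μ = GM = 6.674×10⁻¹¹ × 5.972×10²⁴ = 3.986×10¹⁴ m³/s².
r = R = 6.371×10⁶ m.
Escape speed v_esc = √(2μ/r) = √(2 × 3.986×10¹⁴ / 6.371×10⁶) = √(1.251×10⁸) = 11190 m/s.
= 11.19 km/s.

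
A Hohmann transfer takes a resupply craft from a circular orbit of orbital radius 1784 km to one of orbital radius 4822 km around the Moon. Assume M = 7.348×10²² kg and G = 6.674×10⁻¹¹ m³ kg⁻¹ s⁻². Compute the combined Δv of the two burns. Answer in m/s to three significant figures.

μ = GM = 6.674×10⁻¹¹ × 7.348×10²² = 4.904×10¹² m³/s².
r₁ = 1784 km = 1.784×10⁶ m.
r₂ = 4822 km = 4.822×10⁶ m.
Transfer ellipse a_t = (r₁ + r₂)/2 = 3.303×10⁶ m.
At r₁: circular v_c1 = √(μ/r₁) = 1658 m/s; transfer-perilune v_p = √[μ(2/r₁ − 1/a_t)] = 2003 m/s.
Δv₁ = v_p − v_c1 = 345.3 m/s.
At r₂: circular v_c2 = √(μ/r₂) = 1008 m/s; transfer-apolune v_a = √[μ(2/r₂ − 1/a_t)] = 741.2 m/s.
Δv₂ = v_c2 − v_a = 267.3 m/s.
Total Δv = Δv₁ + Δv₂ = 612.6 m/s.

Δv_total ≈ 613 m/s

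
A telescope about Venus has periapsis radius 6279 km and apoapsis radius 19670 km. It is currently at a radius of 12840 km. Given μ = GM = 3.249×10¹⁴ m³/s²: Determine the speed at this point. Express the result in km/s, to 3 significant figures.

v ≈ 5.06 km/s

Semi-major axis a = (r_p + r_a)/2 = 12974 km = 1.297×10⁷ m.
Vis-viva: v² = μ(2/r − 1/a) = 3.249×10¹⁴ × (1.558×10⁻⁷ − 7.707×10⁻⁸) = 2.557×10⁷ m²/s².
v = 5056 m/s = 5.056 km/s.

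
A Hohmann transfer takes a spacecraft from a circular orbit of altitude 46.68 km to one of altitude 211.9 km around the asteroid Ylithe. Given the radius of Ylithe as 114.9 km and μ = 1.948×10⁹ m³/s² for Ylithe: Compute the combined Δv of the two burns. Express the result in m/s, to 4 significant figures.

r₁ = 114.9 + 46.68 = 161.58 km = 1.6158×10⁵ m.
r₂ = 114.9 + 211.9 = 326.80 km = 3.2680×10⁵ m.
Transfer ellipse a_t = (r₁ + r₂)/2 = 2.442×10⁵ m.
At r₁: circular v_c1 = √(μ/r₁) = 109.8 m/s; transfer-periapsis v_p = √[μ(2/r₁ − 1/a_t)] = 127.0 m/s.
Δv₁ = v_p − v_c1 = 17.22 m/s.
At r₂: circular v_c2 = √(μ/r₂) = 77.21 m/s; transfer-apoapsis v_a = √[μ(2/r₂ − 1/a_t)] = 62.80 m/s.
Δv₂ = v_c2 − v_a = 14.40 m/s.
Total Δv = Δv₁ + Δv₂ = 31.63 m/s.

Δv_total ≈ 31.63 m/s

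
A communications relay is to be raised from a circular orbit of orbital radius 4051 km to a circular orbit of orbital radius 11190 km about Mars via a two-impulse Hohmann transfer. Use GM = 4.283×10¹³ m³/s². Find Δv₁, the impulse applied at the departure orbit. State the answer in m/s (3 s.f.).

r₁ = 4051 km = 4.051×10⁶ m.
r₂ = 11190 km = 1.119×10⁷ m.
Transfer ellipse a_t = (r₁ + r₂)/2 = 7.620×10⁶ m.
At r₁: circular v_c1 = √(μ/r₁) = 3252 m/s; transfer-periapsis v_p = √[μ(2/r₁ − 1/a_t)] = 3940 m/s.
Δv₁ = v_p − v_c1 = 688.6 m/s.

Δv ≈ 689 m/s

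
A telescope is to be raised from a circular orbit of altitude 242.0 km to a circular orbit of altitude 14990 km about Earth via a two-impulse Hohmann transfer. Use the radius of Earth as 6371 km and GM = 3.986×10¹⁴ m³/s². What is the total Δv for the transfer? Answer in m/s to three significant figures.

Δv_total ≈ 3180 m/s

r₁ = 6371 + 242.0 = 6613.0 km = 6.6130×10⁶ m.
r₂ = 6371 + 14990 = 21361 km = 2.1361×10⁷ m.
Transfer ellipse a_t = (r₁ + r₂)/2 = 1.399×10⁷ m.
At r₁: circular v_c1 = √(μ/r₁) = 7764 m/s; transfer-perigee v_p = √[μ(2/r₁ − 1/a_t)] = 9594 m/s.
Δv₁ = v_p − v_c1 = 1831 m/s.
At r₂: circular v_c2 = √(μ/r₂) = 4320 m/s; transfer-apogee v_a = √[μ(2/r₂ − 1/a_t)] = 2970 m/s.
Δv₂ = v_c2 − v_a = 1349 m/s.
Total Δv = Δv₁ + Δv₂ = 3180 m/s.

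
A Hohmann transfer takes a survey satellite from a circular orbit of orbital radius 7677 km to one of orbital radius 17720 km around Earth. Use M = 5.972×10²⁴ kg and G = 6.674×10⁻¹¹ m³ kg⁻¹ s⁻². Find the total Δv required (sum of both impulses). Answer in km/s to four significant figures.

μ = GM = 6.674×10⁻¹¹ × 5.972×10²⁴ = 3.986×10¹⁴ m³/s².
r₁ = 7677 km = 7.677×10⁶ m.
r₂ = 17720 km = 1.772×10⁷ m.
Transfer ellipse a_t = (r₁ + r₂)/2 = 1.270×10⁷ m.
At r₁: circular v_c1 = √(μ/r₁) = 7205 m/s; transfer-perigee v_p = √[μ(2/r₁ − 1/a_t)] = 8512 m/s.
Δv₁ = v_p − v_c1 = 1306 m/s.
At r₂: circular v_c2 = √(μ/r₂) = 4743 m/s; transfer-apogee v_a = √[μ(2/r₂ − 1/a_t)] = 3688 m/s.
Δv₂ = v_c2 − v_a = 1055 m/s.
Total Δv = Δv₁ + Δv₂ = 2361 m/s = 2.361 km/s.

Δv_total ≈ 2.361 km/s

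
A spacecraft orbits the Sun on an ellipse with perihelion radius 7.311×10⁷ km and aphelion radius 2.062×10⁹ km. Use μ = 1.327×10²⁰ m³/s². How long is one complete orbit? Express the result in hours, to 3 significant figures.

T ≈ 167000 hours

Semi-major axis a = (r_p + r_a)/2 = (7.3110×10⁷ + 2.0620×10⁹)/2 = 1.0676×10⁹ km = 1.068×10¹² m.
By Kepler's third law T = 2π√(a³/μ) = 2π × 9.575×10⁷ = 6.016×10⁸ s.
= 1.671×10⁵ hours.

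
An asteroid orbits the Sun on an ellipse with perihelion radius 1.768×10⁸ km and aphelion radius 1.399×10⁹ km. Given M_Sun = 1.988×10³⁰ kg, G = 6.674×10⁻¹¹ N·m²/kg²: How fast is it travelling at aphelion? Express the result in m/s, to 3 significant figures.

μ = GM = 6.674×10⁻¹¹ × 1.988×10³⁰ = 1.327×10²⁰ m³/s².
Semi-major axis a = (r_p + r_a)/2 = 7.8790×10⁸ km = 7.879×10¹¹ m.
Vis-viva: v² = μ(2/r − 1/a) = 1.327×10²⁰ × (1.430×10⁻¹² − 1.269×10⁻¹²) = 2.128×10⁷ m²/s².
v = 4613 m/s.

v ≈ 4610 m/s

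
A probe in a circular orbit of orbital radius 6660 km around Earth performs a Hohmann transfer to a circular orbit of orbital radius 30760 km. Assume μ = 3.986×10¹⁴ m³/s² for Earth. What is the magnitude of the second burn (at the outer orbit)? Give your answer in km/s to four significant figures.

Δv ≈ 1.452 km/s

r₁ = 6660 km = 6.660×10⁶ m.
r₂ = 30760 km = 3.076×10⁷ m.
Transfer ellipse a_t = (r₁ + r₂)/2 = 1.871×10⁷ m.
At r₁: circular v_c1 = √(μ/r₁) = 7736 m/s; transfer-perigee v_p = √[μ(2/r₁ − 1/a_t)] = 9919 m/s.
At r₂: circular v_c2 = √(μ/r₂) = 3600 m/s; transfer-apogee v_a = √[μ(2/r₂ − 1/a_t)] = 2148 m/s.
Δv₂ = v_c2 − v_a = 1452 m/s.
= 1.452 km/s.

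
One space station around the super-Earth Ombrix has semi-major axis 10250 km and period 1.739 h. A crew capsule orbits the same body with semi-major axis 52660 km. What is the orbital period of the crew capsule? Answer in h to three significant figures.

Kepler's third law: T² ∝ a³, so T₂ = T₁ (a₂/a₁)^(3/2).
a₂/a₁ = 5.138, (a₂/a₁)^(3/2) = 11.64.
T₂ = 1.739 × 11.64 = 20.25 h.

T₂ ≈ 20.3 h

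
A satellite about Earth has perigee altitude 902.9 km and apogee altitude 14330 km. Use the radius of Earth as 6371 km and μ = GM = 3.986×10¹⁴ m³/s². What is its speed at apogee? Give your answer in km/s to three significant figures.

r_p = 6371 + 902.9 = 7273.9 km = 7.2739×10⁶ m.
r_a = 6371 + 14330 = 20701 km = 2.0701×10⁷ m.
Semi-major axis a = (r_p + r_a)/2 = 13987 km = 1.399×10⁷ m.
Vis-viva: v² = μ(2/r − 1/a) = 3.986×10¹⁴ × (9.661×10⁻⁸ − 7.149×10⁻⁸) = 1.001×10⁷ m²/s².
v = 3164 m/s = 3.164 km/s.

v ≈ 3.16 km/s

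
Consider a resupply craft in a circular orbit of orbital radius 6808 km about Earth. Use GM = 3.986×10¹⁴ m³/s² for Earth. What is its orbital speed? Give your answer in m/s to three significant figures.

v ≈ 7650 m/s

r = 6808 km = 6.808×10⁶ m.
For a circular orbit v = √(μ/r) = √(3.986×10¹⁴ / 6.808×10⁶) = √(5.855×10⁷) = 7652 m/s.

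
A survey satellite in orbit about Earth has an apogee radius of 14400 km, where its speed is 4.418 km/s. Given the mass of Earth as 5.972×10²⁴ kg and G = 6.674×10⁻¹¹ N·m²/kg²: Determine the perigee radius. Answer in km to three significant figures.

μ = GM = 6.674×10⁻¹¹ × 5.972×10²⁴ = 3.986×10¹⁴ m³/s².
r_a = 1.440×10⁷ m.
Specific energy ε = v²/2 − μ/r = -1.792×10⁷ J/kg, so a = −μ/(2ε) = 1.112×10⁷ m.
The apsides satisfy r_p + r_a = 2a, so the perigee radius is 2a − r_a = 7.843×10⁶ m = 7842.7 km.

perigee radius ≈ 7840 km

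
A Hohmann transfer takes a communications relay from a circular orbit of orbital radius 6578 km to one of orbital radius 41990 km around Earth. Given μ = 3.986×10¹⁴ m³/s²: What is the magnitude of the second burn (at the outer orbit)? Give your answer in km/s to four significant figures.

Δv ≈ 1.477 km/s

r₁ = 6578 km = 6.578×10⁶ m.
r₂ = 41990 km = 4.199×10⁷ m.
Transfer ellipse a_t = (r₁ + r₂)/2 = 2.428×10⁷ m.
At r₁: circular v_c1 = √(μ/r₁) = 7784 m/s; transfer-perigee v_p = √[μ(2/r₁ − 1/a_t)] = 10240 m/s.
At r₂: circular v_c2 = √(μ/r₂) = 3081 m/s; transfer-apogee v_a = √[μ(2/r₂ − 1/a_t)] = 1604 m/s.
Δv₂ = v_c2 − v_a = 1477 m/s.
= 1.477 km/s.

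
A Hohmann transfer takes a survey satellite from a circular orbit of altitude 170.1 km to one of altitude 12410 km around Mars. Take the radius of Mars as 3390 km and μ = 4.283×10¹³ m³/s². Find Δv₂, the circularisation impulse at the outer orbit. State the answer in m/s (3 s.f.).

Δv ≈ 648 m/s

r₁ = 3390 + 170.1 = 3560.1 km = 3.5601×10⁶ m.
r₂ = 3390 + 12410 = 15800 km = 1.5800×10⁷ m.
Transfer ellipse a_t = (r₁ + r₂)/2 = 9.680×10⁶ m.
At r₁: circular v_c1 = √(μ/r₁) = 3469 m/s; transfer-periapsis v_p = √[μ(2/r₁ − 1/a_t)] = 4431 m/s.
At r₂: circular v_c2 = √(μ/r₂) = 1646 m/s; transfer-apoapsis v_a = √[μ(2/r₂ − 1/a_t)] = 998.5 m/s.
Δv₂ = v_c2 − v_a = 648.0 m/s.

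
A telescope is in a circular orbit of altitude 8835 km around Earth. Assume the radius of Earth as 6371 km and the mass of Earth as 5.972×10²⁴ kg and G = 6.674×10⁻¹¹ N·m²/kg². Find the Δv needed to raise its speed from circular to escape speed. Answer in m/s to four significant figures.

μ = GM = 6.674×10⁻¹¹ × 5.972×10²⁴ = 3.986×10¹⁴ m³/s².
r = 6371 + 8835 = 15206 km = 1.5206×10⁷ m.
Circular speed v_c = √(μ/r) = 5120 m/s.
Escape speed v_esc = √(2μ/r) = √2 × v_c = 7240 m/s.
Δv = v_esc − v_c = 2121 m/s.

Δv ≈ 2121 m/s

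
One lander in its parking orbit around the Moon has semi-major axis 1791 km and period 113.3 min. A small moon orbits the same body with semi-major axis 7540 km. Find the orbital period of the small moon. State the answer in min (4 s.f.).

T₂ ≈ 978.7 min

Kepler's third law: T² ∝ a³, so T₂ = T₁ (a₂/a₁)^(3/2).
a₂/a₁ = 4.210, (a₂/a₁)^(3/2) = 8.638.
T₂ = 113.3 × 8.638 = 978.7 min.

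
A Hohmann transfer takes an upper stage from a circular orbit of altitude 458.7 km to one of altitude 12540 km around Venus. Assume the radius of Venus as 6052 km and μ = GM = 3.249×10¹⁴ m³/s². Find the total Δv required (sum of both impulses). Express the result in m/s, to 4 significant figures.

Δv_total ≈ 2703 m/s

r₁ = 6052 + 458.7 = 6510.7 km = 6.5107×10⁶ m.
r₂ = 6052 + 12540 = 18592 km = 1.8592×10⁷ m.
Transfer ellipse a_t = (r₁ + r₂)/2 = 1.255×10⁷ m.
At r₁: circular v_c1 = √(μ/r₁) = 7064 m/s; transfer-periapsis v_p = √[μ(2/r₁ − 1/a_t)] = 8598 m/s.
Δv₁ = v_p − v_c1 = 1533 m/s.
At r₂: circular v_c2 = √(μ/r₂) = 4180 m/s; transfer-apoapsis v_a = √[μ(2/r₂ − 1/a_t)] = 3011 m/s.
Δv₂ = v_c2 − v_a = 1170 m/s.
Total Δv = Δv₁ + Δv₂ = 2703 m/s.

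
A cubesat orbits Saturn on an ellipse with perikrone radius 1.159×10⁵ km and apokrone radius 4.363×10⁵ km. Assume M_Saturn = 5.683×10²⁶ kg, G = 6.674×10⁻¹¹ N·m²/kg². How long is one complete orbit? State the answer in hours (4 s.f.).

μ = GM = 6.674×10⁻¹¹ × 5.683×10²⁶ = 3.793×10¹⁶ m³/s².
Semi-major axis a = (r_p + r_a)/2 = (1.1590×10⁵ + 4.3630×10⁵)/2 = 2.7610×10⁵ km = 2.761×10⁸ m.
By Kepler's third law T = 2π√(a³/μ) = 2π × 2.356×10⁴ = 1.480×10⁵ s.
= 41.11 hours.

T ≈ 41.11 hours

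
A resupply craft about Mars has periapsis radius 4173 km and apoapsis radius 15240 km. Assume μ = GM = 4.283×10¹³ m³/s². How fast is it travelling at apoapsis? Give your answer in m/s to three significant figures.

v ≈ 1100 m/s

Semi-major axis a = (r_p + r_a)/2 = 9706.5 km = 9.706×10⁶ m.
Vis-viva: v² = μ(2/r − 1/a) = 4.283×10¹³ × (1.312×10⁻⁷ − 1.030×10⁻⁷) = 1.208×10⁶ m²/s².
v = 1099 m/s.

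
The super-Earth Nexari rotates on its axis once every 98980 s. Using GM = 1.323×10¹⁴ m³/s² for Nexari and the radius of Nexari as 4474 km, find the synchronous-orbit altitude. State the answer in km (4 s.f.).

A synchronous orbit has period T, so by Kepler's third law a = (μT²/4π²)^(1/3).
μT²/4π² = 1.323×10¹⁴ × (9.898×10⁴)² / 39.48 = 3.283×10²² m³.
a = 3.202×10⁷ m = 32021 km.
Altitude h = a − R = 32021 − 4474 = 27547 km.

h_sync ≈ 27550 km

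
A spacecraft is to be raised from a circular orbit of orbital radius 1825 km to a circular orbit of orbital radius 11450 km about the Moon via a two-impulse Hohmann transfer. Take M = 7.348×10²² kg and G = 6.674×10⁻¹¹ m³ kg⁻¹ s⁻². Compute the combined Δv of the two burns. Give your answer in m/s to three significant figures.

μ = GM = 6.674×10⁻¹¹ × 7.348×10²² = 4.904×10¹² m³/s².
r₁ = 1825 km = 1.825×10⁶ m.
r₂ = 11450 km = 1.145×10⁷ m.
Transfer ellipse a_t = (r₁ + r₂)/2 = 6.638×10⁶ m.
At r₁: circular v_c1 = √(μ/r₁) = 1639 m/s; transfer-perilune v_p = √[μ(2/r₁ − 1/a_t)] = 2153 m/s.
Δv₁ = v_p − v_c1 = 513.8 m/s.
At r₂: circular v_c2 = √(μ/r₂) = 654.4 m/s; transfer-apolune v_a = √[μ(2/r₂ − 1/a_t)] = 343.2 m/s.
Δv₂ = v_c2 − v_a = 311.3 m/s.
Total Δv = Δv₁ + Δv₂ = 825.0 m/s.

Δv_total ≈ 825 m/s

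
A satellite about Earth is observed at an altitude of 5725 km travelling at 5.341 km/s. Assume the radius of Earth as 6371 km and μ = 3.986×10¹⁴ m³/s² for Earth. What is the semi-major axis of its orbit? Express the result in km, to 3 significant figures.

a ≈ 10700 km

r = 6371 + 5725 = 12096 km = 1.210×10⁷ m.
Specific orbital energy ε = v²/2 − μ/r = (5341)²/2 − 3.986×10¹⁴/1.210×10⁷ = -1.869×10⁷ J/kg.
Since ε = −μ/(2a), a = −μ/(2ε) = 1.066×10⁷ m = 10664 km.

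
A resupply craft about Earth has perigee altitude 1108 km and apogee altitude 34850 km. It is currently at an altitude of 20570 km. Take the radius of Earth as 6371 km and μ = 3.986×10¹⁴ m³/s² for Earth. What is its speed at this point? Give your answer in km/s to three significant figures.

v ≈ 3.64 km/s

r_p = 6371 + 1108 = 7479.0 km = 7.4790×10⁶ m.
r_a = 6371 + 34850 = 41221 km = 4.1221×10⁷ m.
r = 6371 + 20570 = 26941 km = 2.694×10⁷ m.
Semi-major axis a = (r_p + r_a)/2 = 24350 km = 2.435×10⁷ m.
Vis-viva: v² = μ(2/r − 1/a) = 3.986×10¹⁴ × (7.424×10⁻⁸ − 4.107×10⁻⁸) = 1.322×10⁷ m²/s².
v = 3636 m/s = 3.636 km/s.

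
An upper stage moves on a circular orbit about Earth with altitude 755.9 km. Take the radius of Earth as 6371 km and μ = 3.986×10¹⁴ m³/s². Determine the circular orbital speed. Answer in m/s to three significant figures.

r = 6371 + 755.9 = 7126.9 km = 7.1269×10⁶ m.
For a circular orbit v = √(μ/r) = √(3.986×10¹⁴ / 7.127×10⁶) = √(5.593×10⁷) = 7479 m/s.

v ≈ 7480 m/s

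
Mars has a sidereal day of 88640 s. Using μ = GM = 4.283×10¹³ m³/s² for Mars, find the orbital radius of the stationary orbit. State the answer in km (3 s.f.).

A synchronous orbit has period T, so by Kepler's third law a = (μT²/4π²)^(1/3).
μT²/4π² = 4.283×10¹³ × (8.864×10⁴)² / 39.48 = 8.524×10²¹ m³.
a = 2.043×10⁷ m = 20428 km.

r_sync ≈ 20400 km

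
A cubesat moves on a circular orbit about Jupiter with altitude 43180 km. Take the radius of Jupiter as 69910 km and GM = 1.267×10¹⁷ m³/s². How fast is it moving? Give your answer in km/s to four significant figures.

v ≈ 33.47 km/s

r = 69910 + 43180 = 113090 km = 1.1309×10⁸ m.
For a circular orbit v = √(μ/r) = √(1.267×10¹⁷ / 1.131×10⁸) = √(1.120×10⁹) = 33470 m/s.
That is 33.47 km/s.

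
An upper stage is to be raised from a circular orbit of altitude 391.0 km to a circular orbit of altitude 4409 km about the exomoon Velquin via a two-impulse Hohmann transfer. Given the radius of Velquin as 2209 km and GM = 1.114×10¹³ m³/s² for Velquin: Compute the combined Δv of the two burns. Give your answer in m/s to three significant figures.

r₁ = 2209 + 391.0 = 2600.0 km = 2.6000×10⁶ m.
r₂ = 2209 + 4409 = 6618.0 km = 6.6180×10⁶ m.
Transfer ellipse a_t = (r₁ + r₂)/2 = 4.609×10⁶ m.
At r₁: circular v_c1 = √(μ/r₁) = 2070 m/s; transfer-periapsis v_p = √[μ(2/r₁ − 1/a_t)] = 2480 m/s.
Δv₁ = v_p − v_c1 = 410.4 m/s.
At r₂: circular v_c2 = √(μ/r₂) = 1297 m/s; transfer-apoapsis v_a = √[μ(2/r₂ − 1/a_t)] = 974.5 m/s.
Δv₂ = v_c2 − v_a = 323.0 m/s.
Total Δv = Δv₁ + Δv₂ = 733.4 m/s.

Δv_total ≈ 733 m/s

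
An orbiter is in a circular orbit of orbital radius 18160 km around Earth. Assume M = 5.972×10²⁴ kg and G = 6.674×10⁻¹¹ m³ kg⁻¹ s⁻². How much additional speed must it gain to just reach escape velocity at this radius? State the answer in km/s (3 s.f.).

μ = GM = 6.674×10⁻¹¹ × 5.972×10²⁴ = 3.986×10¹⁴ m³/s².
r = 18160 km = 1.816×10⁷ m.
Circular speed v_c = √(μ/r) = 4685 m/s.
Escape speed v_esc = √(2μ/r) = √2 × v_c = 6625 m/s.
Δv = v_esc − v_c = 1941 m/s = 1.941 km/s.

Δv ≈ 1.94 km/s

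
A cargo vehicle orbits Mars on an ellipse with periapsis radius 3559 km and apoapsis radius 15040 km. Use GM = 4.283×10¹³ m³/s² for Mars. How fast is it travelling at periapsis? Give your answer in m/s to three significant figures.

Semi-major axis a = (r_p + r_a)/2 = 9299.5 km = 9.300×10⁶ m.
Vis-viva: v² = μ(2/r − 1/a) = 4.283×10¹³ × (5.620×10⁻⁷ − 1.075×10⁻⁷) = 1.946×10⁷ m²/s².
v = 4412 m/s.

v ≈ 4410 m/s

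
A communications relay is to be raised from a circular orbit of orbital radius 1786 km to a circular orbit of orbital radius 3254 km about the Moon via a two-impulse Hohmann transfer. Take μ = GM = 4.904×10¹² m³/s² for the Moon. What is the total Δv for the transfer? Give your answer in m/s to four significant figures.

r₁ = 1786 km = 1.786×10⁶ m.
r₂ = 3254 km = 3.254×10⁶ m.
Transfer ellipse a_t = (r₁ + r₂)/2 = 2.520×10⁶ m.
At r₁: circular v_c1 = √(μ/r₁) = 1657 m/s; transfer-perilune v_p = √[μ(2/r₁ − 1/a_t)] = 1883 m/s.
Δv₁ = v_p − v_c1 = 225.9 m/s.
At r₂: circular v_c2 = √(μ/r₂) = 1228 m/s; transfer-apolune v_a = √[μ(2/r₂ − 1/a_t)] = 1033 m/s.
Δv₂ = v_c2 − v_a = 194.1 m/s.
Total Δv = Δv₁ + Δv₂ = 420.1 m/s.

Δv_total ≈ 420.1 m/s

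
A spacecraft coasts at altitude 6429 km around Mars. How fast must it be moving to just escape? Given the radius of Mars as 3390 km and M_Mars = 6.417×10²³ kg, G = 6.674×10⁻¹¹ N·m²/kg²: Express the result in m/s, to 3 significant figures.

μ = GM = 6.674×10⁻¹¹ × 6.417×10²³ = 4.283×10¹³ m³/s².
r = 3390 + 6429 = 9819.0 km = 9.8190×10⁶ m.
Escape speed v_esc = √(2μ/r) = √(2 × 4.283×10¹³ / 9.819×10⁶) = √(8.723×10⁶) = 2954 m/s.

v_esc ≈ 2950 m/s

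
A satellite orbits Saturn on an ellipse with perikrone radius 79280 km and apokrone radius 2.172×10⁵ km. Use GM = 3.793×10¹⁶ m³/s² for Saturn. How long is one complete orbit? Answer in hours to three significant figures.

T ≈ 16.2 hours

Semi-major axis a = (r_p + r_a)/2 = (79280 + 2.1720×10⁵)/2 = 1.4824×10⁵ km = 1.482×10⁸ m.
By Kepler's third law T = 2π√(a³/μ) = 2π × 9.267×10³ = 5.823×10⁴ s.
= 16.17 hours.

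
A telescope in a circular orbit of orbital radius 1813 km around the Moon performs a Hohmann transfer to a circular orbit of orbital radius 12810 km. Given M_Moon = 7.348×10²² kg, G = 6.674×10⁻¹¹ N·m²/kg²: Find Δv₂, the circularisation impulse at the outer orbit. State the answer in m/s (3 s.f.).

Δv ≈ 311 m/s

μ = GM = 6.674×10⁻¹¹ × 7.348×10²² = 4.904×10¹² m³/s².
r₁ = 1813 km = 1.813×10⁶ m.
r₂ = 12810 km = 1.281×10⁷ m.
Transfer ellipse a_t = (r₁ + r₂)/2 = 7.312×10⁶ m.
At r₁: circular v_c1 = √(μ/r₁) = 1645 m/s; transfer-perilune v_p = √[μ(2/r₁ − 1/a_t)] = 2177 m/s.
At r₂: circular v_c2 = √(μ/r₂) = 618.7 m/s; transfer-apolune v_a = √[μ(2/r₂ − 1/a_t)] = 308.1 m/s.
Δv₂ = v_c2 − v_a = 310.6 m/s.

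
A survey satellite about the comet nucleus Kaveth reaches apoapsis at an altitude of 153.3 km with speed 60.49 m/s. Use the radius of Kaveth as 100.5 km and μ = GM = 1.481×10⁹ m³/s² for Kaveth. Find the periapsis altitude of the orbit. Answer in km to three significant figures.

r_a = 100.5 + 153.3 = 253.80 km = 2.538×10⁵ m.
Specific energy ε = v²/2 − μ/r = -4.006×10³ J/kg, so a = −μ/(2ε) = 1.849×10⁵ m.
The apsides satisfy r_p + r_a = 2a, so the periapsis radius is 2a − r_a = 1.159×10⁵ m = 115.92 km.
Periapsis altitude = 115.92 − 100.5 = 15.415 km.

periapsis altitude ≈ 15.4 km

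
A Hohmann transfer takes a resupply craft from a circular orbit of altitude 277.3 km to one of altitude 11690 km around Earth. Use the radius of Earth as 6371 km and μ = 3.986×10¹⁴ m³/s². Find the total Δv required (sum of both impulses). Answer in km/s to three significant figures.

Δv_total ≈ 2.87 km/s

r₁ = 6371 + 277.3 = 6648.3 km = 6.6483×10⁶ m.
r₂ = 6371 + 11690 = 18061 km = 1.8061×10⁷ m.
Transfer ellipse a_t = (r₁ + r₂)/2 = 1.235×10⁷ m.
At r₁: circular v_c1 = √(μ/r₁) = 7743 m/s; transfer-perigee v_p = √[μ(2/r₁ − 1/a_t)] = 9362 m/s.
Δv₁ = v_p − v_c1 = 1619 m/s.
At r₂: circular v_c2 = √(μ/r₂) = 4698 m/s; transfer-apogee v_a = √[μ(2/r₂ − 1/a_t)] = 3446 m/s.
Δv₂ = v_c2 − v_a = 1252 m/s.
Total Δv = Δv₁ + Δv₂ = 2871 m/s = 2.871 km/s.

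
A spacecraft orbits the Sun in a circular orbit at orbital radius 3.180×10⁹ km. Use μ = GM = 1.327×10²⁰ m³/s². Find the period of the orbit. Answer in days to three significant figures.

T ≈ 35800 days

r = 3.180×10⁹ km = 3.180×10¹² m.
Kepler's third law: T = 2π√(r³/μ) = 2π√((3.180×10¹²)³ / 1.327×10²⁰).
r³/μ = 2.423×10¹⁷ s², so T = 2π × 4.923×10⁸ = 3.093×10⁹ s.
Converting: 3.093×10⁹ s ÷ 86400 = 35800 days.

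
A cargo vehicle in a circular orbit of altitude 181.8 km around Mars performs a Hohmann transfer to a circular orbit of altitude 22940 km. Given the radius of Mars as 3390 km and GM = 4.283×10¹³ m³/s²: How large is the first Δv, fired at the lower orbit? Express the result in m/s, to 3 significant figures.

Δv ≈ 1130 m/s

r₁ = 3390 + 181.8 = 3571.8 km = 3.5718×10⁶ m.
r₂ = 3390 + 22940 = 26330 km = 2.6330×10⁷ m.
Transfer ellipse a_t = (r₁ + r₂)/2 = 1.495×10⁷ m.
At r₁: circular v_c1 = √(μ/r₁) = 3463 m/s; transfer-periapsis v_p = √[μ(2/r₁ − 1/a_t)] = 4595 m/s.
Δv₁ = v_p − v_c1 = 1133 m/s.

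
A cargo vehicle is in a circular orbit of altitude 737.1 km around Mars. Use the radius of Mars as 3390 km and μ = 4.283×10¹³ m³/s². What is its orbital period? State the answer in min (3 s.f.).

r = 3390 + 737.1 = 4127.1 km = 4.1271×10⁶ m.
Kepler's third law: T = 2π√(r³/μ) = 2π√((4.127×10⁶)³ / 4.283×10¹³).
r³/μ = 1.641×10⁶ s², so T = 2π × 1.281×10³ = 8.050×10³ s.
Converting: 8.050×10³ s ÷ 60.00 = 134.2 min.

T ≈ 134 min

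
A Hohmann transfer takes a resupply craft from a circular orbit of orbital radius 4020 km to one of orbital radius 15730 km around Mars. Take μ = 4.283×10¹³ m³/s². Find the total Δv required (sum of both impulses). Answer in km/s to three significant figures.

r₁ = 4020 km = 4.020×10⁶ m.
r₂ = 15730 km = 1.573×10⁷ m.
Transfer ellipse a_t = (r₁ + r₂)/2 = 9.875×10⁶ m.
At r₁: circular v_c1 = √(μ/r₁) = 3264 m/s; transfer-periapsis v_p = √[μ(2/r₁ − 1/a_t)] = 4120 m/s.
Δv₁ = v_p − v_c1 = 855.5 m/s.
At r₂: circular v_c2 = √(μ/r₂) = 1650 m/s; transfer-apoapsis v_a = √[μ(2/r₂ − 1/a_t)] = 1053 m/s.
Δv₂ = v_c2 − v_a = 597.3 m/s.
Total Δv = Δv₁ + Δv₂ = 1453 m/s = 1.453 km/s.

Δv_total ≈ 1.45 km/s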